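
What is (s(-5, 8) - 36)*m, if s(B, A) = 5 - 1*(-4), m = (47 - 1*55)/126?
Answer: 12/7 ≈ 1.7143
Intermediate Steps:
m = -4/63 (m = (47 - 55)*(1/126) = -8*1/126 = -4/63 ≈ -0.063492)
s(B, A) = 9 (s(B, A) = 5 + 4 = 9)
(s(-5, 8) - 36)*m = (9 - 36)*(-4/63) = -27*(-4/63) = 12/7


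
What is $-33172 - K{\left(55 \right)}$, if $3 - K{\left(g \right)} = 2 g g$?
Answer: $-27125$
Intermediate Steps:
$K{\left(g \right)} = 3 - 2 g^{2}$ ($K{\left(g \right)} = 3 - 2 g g = 3 - 2 g^{2}$)
$-33172 - K{\left(55 \right)} = -33172 - \left(3 - 2 \cdot 55^{2}\right) = -33172 - \left(3 - 6050\right) = -33172 - -6047 = -33172 + 6047 = -27125$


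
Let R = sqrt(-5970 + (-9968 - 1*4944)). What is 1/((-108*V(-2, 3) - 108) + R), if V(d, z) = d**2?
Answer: -270/156241 - I*sqrt(20882)/312482 ≈ -0.0017281 - 0.00046245*I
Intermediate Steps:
R = I*sqrt(20882) (R = sqrt(-5970 + (-9968 - 4944)) = sqrt(-5970 - 14912) = sqrt(-20882) = I*sqrt(20882) ≈ 144.51*I)
1/((-108*V(-2, 3) - 108) + R) = 1/((-108*(-2)**2 - 108) + I*sqrt(20882)) = 1/((-108*4 - 108) + I*sqrt(20882)) = 1/((-432 - 108) + I*sqrt(20882)) = 1/(-540 + I*sqrt(20882))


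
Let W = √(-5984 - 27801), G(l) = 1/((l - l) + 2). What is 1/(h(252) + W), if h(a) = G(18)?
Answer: 2/135141 - 4*I*√33785/135141 ≈ 1.4799e-5 - 0.0054405*I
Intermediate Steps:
G(l) = ½ (G(l) = 1/(0 + 2) = 1/2 = ½)
h(a) = ½
W = I*√33785 (W = √(-33785) = I*√33785 ≈ 183.81*I)
1/(h(252) + W) = 1/(½ + I*√33785)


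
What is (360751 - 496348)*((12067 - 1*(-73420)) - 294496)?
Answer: 28340993373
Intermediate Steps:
(360751 - 496348)*((12067 - 1*(-73420)) - 294496) = -135597*((12067 + 73420) - 294496) = -135597*(85487 - 294496) = -135597*(-209009) = 28340993373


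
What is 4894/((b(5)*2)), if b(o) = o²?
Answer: 2447/25 ≈ 97.880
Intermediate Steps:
4894/((b(5)*2)) = 4894/((5²*2)) = 4894/((25*2)) = 4894/50 = 4894*(1/50) = 2447/25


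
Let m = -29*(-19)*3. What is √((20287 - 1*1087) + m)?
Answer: 3*√2317 ≈ 144.41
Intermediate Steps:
m = 1653 (m = 551*3 = 1653)
√((20287 - 1*1087) + m) = √((20287 - 1*1087) + 1653) = √((20287 - 1087) + 1653) = √(19200 + 1653) = √20853 = 3*√2317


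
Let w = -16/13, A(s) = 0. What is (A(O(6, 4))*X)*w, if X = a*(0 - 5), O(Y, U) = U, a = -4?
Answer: 0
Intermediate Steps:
X = 20 (X = -4*(0 - 5) = -4*(-5) = 20)
w = -16/13 (w = -16*1/13 = -16/13 ≈ -1.2308)
(A(O(6, 4))*X)*w = (0*20)*(-16/13) = 0*(-16/13) = 0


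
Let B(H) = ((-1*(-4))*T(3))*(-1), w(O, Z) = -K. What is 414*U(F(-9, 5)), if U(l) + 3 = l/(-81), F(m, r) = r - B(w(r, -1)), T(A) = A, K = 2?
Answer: -11960/9 ≈ -1328.9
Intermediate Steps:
w(O, Z) = -2 (w(O, Z) = -1*2 = -2)
B(H) = -12 (B(H) = (-1*(-4)*3)*(-1) = (4*3)*(-1) = 12*(-1) = -12)
F(m, r) = 12 + r (F(m, r) = r - 1*(-12) = r + 12 = 12 + r)
U(l) = -3 - l/81 (U(l) = -3 + l/(-81) = -3 + l*(-1/81) = -3 - l/81)
414*U(F(-9, 5)) = 414*(-3 - (12 + 5)/81) = 414*(-3 - 1/81*17) = 414*(-3 - 17/81) = 414*(-260/81) = -11960/9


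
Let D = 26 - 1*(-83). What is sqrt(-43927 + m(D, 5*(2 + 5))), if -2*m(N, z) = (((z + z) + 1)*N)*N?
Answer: I*sqrt(1862810)/2 ≈ 682.42*I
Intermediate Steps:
D = 109 (D = 26 + 83 = 109)
m(N, z) = -N**2*(1 + 2*z)/2 (m(N, z) = -((z + z) + 1)*N*N/2 = -(2*z + 1)*N*N/2 = -(1 + 2*z)*N*N/2 = -N*(1 + 2*z)*N/2 = -N**2*(1 + 2*z)/2)
sqrt(-43927 + m(D, 5*(2 + 5))) = sqrt(-43927 + 109**2*(-1/2 - 5*(2 + 5))) = sqrt(-43927 + 11881*(-1/2 - 5*7)) = sqrt(-43927 + 11881*(-1/2 - 1*35)) = sqrt(-43927 + 11881*(-1/2 - 35)) = sqrt(-43927 + 11881*(-71/2)) = sqrt(-43927 - 843551/2) = sqrt(-931405/2) = I*sqrt(1862810)/2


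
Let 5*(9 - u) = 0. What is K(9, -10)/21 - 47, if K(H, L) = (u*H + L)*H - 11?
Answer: -359/21 ≈ -17.095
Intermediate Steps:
u = 9 (u = 9 - 1/5*0 = 9 + 0 = 9)
K(H, L) = -11 + H*(L + 9*H) (K(H, L) = (9*H + L)*H - 11 = (L + 9*H)*H - 11 = H*(L + 9*H) - 11 = -11 + H*(L + 9*H))
K(9, -10)/21 - 47 = (-11 + 9*9**2 + 9*(-10))/21 - 47 = (-11 + 9*81 - 90)*(1/21) - 47 = (-11 + 729 - 90)*(1/21) - 47 = 628*(1/21) - 47 = 628/21 - 47 = -359/21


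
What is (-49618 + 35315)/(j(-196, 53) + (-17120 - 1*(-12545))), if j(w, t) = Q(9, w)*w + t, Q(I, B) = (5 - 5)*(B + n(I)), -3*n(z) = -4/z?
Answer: 14303/4522 ≈ 3.1630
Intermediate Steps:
n(z) = 4/(3*z) (n(z) = -(-4)/(3*z) = 4/(3*z))
Q(I, B) = 0 (Q(I, B) = (5 - 5)*(B + 4/(3*I)) = 0*(B + 4/(3*I)) = 0)
j(w, t) = t (j(w, t) = 0*w + t = 0 + t = t)
(-49618 + 35315)/(j(-196, 53) + (-17120 - 1*(-12545))) = (-49618 + 35315)/(53 + (-17120 - 1*(-12545))) = -14303/(53 + (-17120 + 12545)) = -14303/(53 - 4575) = -14303/(-4522) = -14303*(-1/4522) = 14303/4522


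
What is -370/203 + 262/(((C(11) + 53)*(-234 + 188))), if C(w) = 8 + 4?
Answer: -579743/303485 ≈ -1.9103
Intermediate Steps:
C(w) = 12
-370/203 + 262/(((C(11) + 53)*(-234 + 188))) = -370/203 + 262/(((12 + 53)*(-234 + 188))) = -370*1/203 + 262/((65*(-46))) = -370/203 + 262/(-2990) = -370/203 + 262*(-1/2990) = -370/203 - 131/1495 = -579743/303485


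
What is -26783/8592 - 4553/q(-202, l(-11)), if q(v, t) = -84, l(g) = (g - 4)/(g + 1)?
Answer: 3072467/60144 ≈ 51.085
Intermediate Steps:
l(g) = (-4 + g)/(1 + g)
-26783/8592 - 4553/q(-202, l(-11)) = -26783/8592 - 4553/(-84) = -26783*1/8592 - 4553*(-1/84) = -26783/8592 + 4553/84 = 3072467/60144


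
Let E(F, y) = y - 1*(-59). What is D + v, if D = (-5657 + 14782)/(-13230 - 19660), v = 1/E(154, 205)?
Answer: -21601/78936 ≈ -0.27365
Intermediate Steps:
E(F, y) = 59 + y (E(F, y) = y + 59 = 59 + y)
v = 1/264 (v = 1/(59 + 205) = 1/264 ≈ 0.0037879)
D = -1825/6578 (D = 9125/(-32890) = 9125*(-1/32890) = -1825/6578 ≈ -0.27744)
D + v = -1825/6578 + 1/264 = -21601/78936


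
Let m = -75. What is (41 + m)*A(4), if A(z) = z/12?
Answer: -34/3 ≈ -11.333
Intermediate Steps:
A(z) = z/12 (A(z) = z*(1/12) = z/12)
(41 + m)*A(4) = (41 - 75)*((1/12)*4) = -34*⅓ = -34/3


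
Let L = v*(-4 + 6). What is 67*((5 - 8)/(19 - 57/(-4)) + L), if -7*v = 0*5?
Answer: -804/133 ≈ -6.0451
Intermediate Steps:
v = 0 (v = -0*5 = -1/7*0 = 0)
L = 0 (L = 0*(-4 + 6) = 0*2 = 0)
67*((5 - 8)/(19 - 57/(-4)) + L) = 67*((5 - 8)/(19 - 57/(-4)) + 0) = 67*(-3/(19 - 57*(-1/4)) + 0) = 67*(-3/(19 + 57/4) + 0) = 67*(-3/133/4 + 0) = 67*(-3*4/133 + 0) = 67*(-12/133 + 0) = 67*(-12/133) = -804/133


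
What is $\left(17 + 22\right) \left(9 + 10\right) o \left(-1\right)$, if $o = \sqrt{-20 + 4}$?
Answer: $- 2964 i \approx - 2964.0 i$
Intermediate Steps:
$o = 4 i$ ($o = \sqrt{-16} = 4 i \approx 4.0 i$)
$\left(17 + 22\right) \left(9 + 10\right) o \left(-1\right) = \left(17 + 22\right) \left(9 + 10\right) 4 i \left(-1\right) = 39 \cdot 19 \cdot 4 i \left(-1\right) = 741 \cdot 4 i \left(-1\right) = 2964 i \left(-1\right) = - 2964 i$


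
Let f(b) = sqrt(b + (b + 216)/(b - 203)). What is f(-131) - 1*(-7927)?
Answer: 7927 + 3*I*sqrt(1626914)/334 ≈ 7927.0 + 11.457*I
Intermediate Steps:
f(b) = sqrt(b + (216 + b)/(-203 + b))
f(-131) - 1*(-7927) = sqrt((216 - 131 - 131*(-203 - 131))/(-203 - 131)) - 1*(-7927) = sqrt((216 - 131 - 131*(-334))/(-334)) + 7927 = sqrt(-(216 - 131 + 43754)/334) + 7927 = sqrt(-1/334*43839) + 7927 = sqrt(-43839/334) + 7927 = 3*I*sqrt(1626914)/334 + 7927 = 7927 + 3*I*sqrt(1626914)/334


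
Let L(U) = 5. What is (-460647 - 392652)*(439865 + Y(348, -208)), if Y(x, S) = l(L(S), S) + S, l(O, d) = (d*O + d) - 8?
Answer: -374087134899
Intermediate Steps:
l(O, d) = -8 + d + O*d (l(O, d) = (O*d + d) - 8 = (d + O*d) - 8 = -8 + d + O*d)
Y(x, S) = -8 + 7*S (Y(x, S) = (-8 + S + 5*S) + S = (-8 + 6*S) + S = -8 + 7*S)
(-460647 - 392652)*(439865 + Y(348, -208)) = (-460647 - 392652)*(439865 + (-8 + 7*(-208))) = -853299*(439865 + (-8 - 1456)) = -853299*(439865 - 1464) = -853299*438401 = -374087134899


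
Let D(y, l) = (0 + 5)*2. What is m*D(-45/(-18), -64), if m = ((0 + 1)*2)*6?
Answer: 120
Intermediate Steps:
D(y, l) = 10 (D(y, l) = 5*2 = 10)
m = 12 (m = (1*2)*6 = 2*6 = 12)
m*D(-45/(-18), -64) = 12*10 = 120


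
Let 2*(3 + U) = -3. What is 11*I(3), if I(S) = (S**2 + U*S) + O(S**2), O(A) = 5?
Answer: 11/2 ≈ 5.5000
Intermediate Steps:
U = -9/2 (U = -3 + (1/2)*(-3) = -3 - 3/2 = -9/2 ≈ -4.5000)
I(S) = 5 + S**2 - 9*S/2 (I(S) = (S**2 - 9*S/2) + 5 = 5 + S**2 - 9*S/2)
11*I(3) = 11*(5 + 3**2 - 9/2*3) = 11*(5 + 9 - 27/2) = 11*(1/2) = 11/2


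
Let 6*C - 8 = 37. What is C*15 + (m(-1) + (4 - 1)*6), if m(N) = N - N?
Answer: 261/2 ≈ 130.50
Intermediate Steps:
C = 15/2 (C = 4/3 + (⅙)*37 = 4/3 + 37/6 = 15/2 ≈ 7.5000)
m(N) = 0
C*15 + (m(-1) + (4 - 1)*6) = (15/2)*15 + (0 + (4 - 1)*6) = 225/2 + (0 + 3*6) = 225/2 + (0 + 18) = 225/2 + 18 = 261/2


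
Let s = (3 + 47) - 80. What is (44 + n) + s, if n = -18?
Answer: -4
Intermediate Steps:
s = -30 (s = 50 - 80 = -30)
(44 + n) + s = (44 - 18) - 30 = 26 - 30 = -4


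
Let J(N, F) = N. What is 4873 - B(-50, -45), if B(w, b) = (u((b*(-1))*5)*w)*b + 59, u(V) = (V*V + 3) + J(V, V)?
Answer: -114414436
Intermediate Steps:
u(V) = 3 + V + V**2 (u(V) = (V*V + 3) + V = (V**2 + 3) + V = (3 + V**2) + V = 3 + V + V**2)
B(w, b) = 59 + b*w*(3 - 5*b + 25*b**2) (B(w, b) = ((3 + (b*(-1))*5 + ((b*(-1))*5)**2)*w)*b + 59 = ((3 - b*5 + (-b*5)**2)*w)*b + 59 = ((3 - 5*b + (-5*b)**2)*w)*b + 59 = ((3 - 5*b + 25*b**2)*w)*b + 59 = (w*(3 - 5*b + 25*b**2))*b + 59 = b*w*(3 - 5*b + 25*b**2) + 59 = 59 + b*w*(3 - 5*b + 25*b**2))
4873 - B(-50, -45) = 4873 - (59 - 45*(-50)*(3 - 5*(-45) + 25*(-45)**2)) = 4873 - (59 - 45*(-50)*(3 + 225 + 25*2025)) = 4873 - (59 - 45*(-50)*(3 + 225 + 50625)) = 4873 - (59 - 45*(-50)*50853) = 4873 - (59 + 114419250) = 4873 - 1*114419309 = 4873 - 114419309 = -114414436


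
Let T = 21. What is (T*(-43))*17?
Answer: -15351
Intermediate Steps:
(T*(-43))*17 = (21*(-43))*17 = -903*17 = -15351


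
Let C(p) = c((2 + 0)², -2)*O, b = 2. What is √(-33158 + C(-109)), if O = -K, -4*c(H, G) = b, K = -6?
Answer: I*√33161 ≈ 182.1*I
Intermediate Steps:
c(H, G) = -½ (c(H, G) = -¼*2 = -½)
O = 6 (O = -1*(-6) = 6)
C(p) = -3 (C(p) = -½*6 = -3)
√(-33158 + C(-109)) = √(-33158 - 3) = √(-33161) = I*√33161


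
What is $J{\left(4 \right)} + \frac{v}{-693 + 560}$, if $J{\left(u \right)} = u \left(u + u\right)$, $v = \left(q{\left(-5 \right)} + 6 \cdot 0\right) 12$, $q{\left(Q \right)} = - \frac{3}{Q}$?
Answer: $\frac{21244}{665} \approx 31.946$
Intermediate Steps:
$v = \frac{36}{5}$ ($v = \left(- \frac{3}{-5} + 6 \cdot 0\right) 12 = \left(\left(-3\right) \left(- \frac{1}{5}\right) + 0\right) 12 = \left(\frac{3}{5} + 0\right) 12 = \frac{3}{5} \cdot 12 = \frac{36}{5} \approx 7.2$)
$J{\left(u \right)} = 2 u^{2}$ ($J{\left(u \right)} = u 2 u = 2 u^{2}$)
$J{\left(4 \right)} + \frac{v}{-693 + 560} = 2 \cdot 4^{2} + \frac{1}{-693 + 560} \cdot \frac{36}{5} = 2 \cdot 16 + \frac{1}{-133} \cdot \frac{36}{5} = 32 - \frac{36}{665} = \frac{21244}{665}$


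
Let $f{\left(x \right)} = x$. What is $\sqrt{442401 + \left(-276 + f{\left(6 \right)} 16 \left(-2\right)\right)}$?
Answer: $\sqrt{441933} \approx 664.78$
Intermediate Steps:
$\sqrt{442401 + \left(-276 + f{\left(6 \right)} 16 \left(-2\right)\right)} = \sqrt{442401 - \left(276 - 6 \cdot 16 \left(-2\right)\right)} = \sqrt{442401 + \left(-276 + 6 \left(-32\right)\right)} = \sqrt{442401 - 468} = \sqrt{441933}$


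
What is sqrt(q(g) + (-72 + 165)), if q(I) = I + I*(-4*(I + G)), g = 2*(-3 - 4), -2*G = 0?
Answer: I*sqrt(705) ≈ 26.552*I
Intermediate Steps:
G = 0 (G = -1/2*0 = 0)
g = -14 (g = 2*(-7) = -14)
q(I) = I - 4*I**2 (q(I) = I + I*(-4*(I + 0)) = I + I*(-4*I) = I - 4*I**2)
sqrt(q(g) + (-72 + 165)) = sqrt(-14*(1 - 4*(-14)) + (-72 + 165)) = sqrt(-14*(1 + 56) + 93) = sqrt(-14*57 + 93) = sqrt(-798 + 93) = sqrt(-705) = I*sqrt(705)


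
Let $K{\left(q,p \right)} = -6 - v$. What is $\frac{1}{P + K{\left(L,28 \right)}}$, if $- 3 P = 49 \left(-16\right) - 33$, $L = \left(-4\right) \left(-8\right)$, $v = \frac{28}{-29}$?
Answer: $\frac{87}{23255} \approx 0.0037411$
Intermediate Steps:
$v = - \frac{28}{29}$ ($v = 28 \left(- \frac{1}{29}\right) = - \frac{28}{29} \approx -0.96552$)
$L = 32$
$P = \frac{817}{3}$ ($P = - \frac{49 \left(-16\right) - 33}{3} = - \frac{-784 - 33}{3} = \left(- \frac{1}{3}\right) \left(-817\right) = \frac{817}{3} \approx 272.33$)
$K{\left(q,p \right)} = - \frac{146}{29}$ ($K{\left(q,p \right)} = -6 - - \frac{28}{29} = -6 + \frac{28}{29} = - \frac{146}{29}$)
$\frac{1}{P + K{\left(L,28 \right)}} = \frac{1}{\frac{817}{3} - \frac{146}{29}} = \frac{1}{\frac{23255}{87}} = \frac{87}{23255}$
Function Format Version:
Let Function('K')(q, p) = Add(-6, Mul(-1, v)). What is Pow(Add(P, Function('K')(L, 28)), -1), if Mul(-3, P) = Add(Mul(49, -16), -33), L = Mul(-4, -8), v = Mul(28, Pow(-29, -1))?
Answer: Rational(87, 23255) ≈ 0.0037411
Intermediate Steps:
v = Rational(-28, 29) (v = Mul(28, Rational(-1, 29)) = Rational(-28, 29) ≈ -0.96552)
L = 32
P = Rational(817, 3) (P = Mul(Rational(-1, 3), Add(Mul(49, -16), -33)) = Mul(Rational(-1, 3), Add(-784, -33)) = Mul(Rational(-1, 3), -817) = Rational(817, 3) ≈ 272.33)
Function('K')(q, p) = Rational(-146, 29) (Function('K')(q, p) = Add(-6, Mul(-1, Rational(-28, 29))) = Add(-6, Rational(28, 29)) = Rational(-146, 29))
Pow(Add(P, Function('K')(L, 28)), -1) = Pow(Add(Rational(817, 3), Rational(-146, 29)), -1) = Pow(Rational(23255, 87), -1) = Rational(87, 23255)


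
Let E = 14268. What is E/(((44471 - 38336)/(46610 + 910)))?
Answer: 45201024/409 ≈ 1.1052e+5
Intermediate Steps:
E/(((44471 - 38336)/(46610 + 910))) = 14268/(((44471 - 38336)/(46610 + 910))) = 14268/((6135/47520)) = 14268/((6135*(1/47520))) = 14268/(409/3168) = 14268*(3168/409) = 45201024/409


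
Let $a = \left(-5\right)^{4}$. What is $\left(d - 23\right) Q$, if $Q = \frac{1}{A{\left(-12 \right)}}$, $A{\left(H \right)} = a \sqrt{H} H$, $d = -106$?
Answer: $- \frac{43 i \sqrt{3}}{15000} \approx - 0.0049652 i$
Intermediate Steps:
$a = 625$
$A{\left(H \right)} = 625 H^{\frac{3}{2}}$ ($A{\left(H \right)} = 625 \sqrt{H} H = 625 H^{\frac{3}{2}}$)
$Q = \frac{i \sqrt{3}}{45000}$ ($Q = \frac{1}{625 \left(-12\right)^{\frac{3}{2}}} = \frac{1}{625 \left(- 24 i \sqrt{3}\right)} = \frac{1}{\left(-15000\right) i \sqrt{3}} = \frac{i \sqrt{3}}{45000} \approx 3.849 \cdot 10^{-5} i$)
$\left(d - 23\right) Q = \left(-106 - 23\right) \frac{i \sqrt{3}}{45000} = - 129 \frac{i \sqrt{3}}{45000} = - \frac{43 i \sqrt{3}}{15000}$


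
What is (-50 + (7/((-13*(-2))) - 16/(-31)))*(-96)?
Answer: 1904016/403 ≈ 4724.6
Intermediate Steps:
(-50 + (7/((-13*(-2))) - 16/(-31)))*(-96) = (-50 + (7/26 - 16*(-1/31)))*(-96) = (-50 + (7*(1/26) + 16/31))*(-96) = (-50 + (7/26 + 16/31))*(-96) = (-50 + 633/806)*(-96) = -39667/806*(-96) = 1904016/403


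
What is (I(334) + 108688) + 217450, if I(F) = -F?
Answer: 325804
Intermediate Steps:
(I(334) + 108688) + 217450 = (-1*334 + 108688) + 217450 = (-334 + 108688) + 217450 = 108354 + 217450 = 325804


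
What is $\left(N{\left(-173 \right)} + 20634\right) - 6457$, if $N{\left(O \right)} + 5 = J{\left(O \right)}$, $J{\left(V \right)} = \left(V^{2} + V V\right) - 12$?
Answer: $74018$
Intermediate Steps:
$J{\left(V \right)} = -12 + 2 V^{2}$ ($J{\left(V \right)} = \left(V^{2} + V^{2}\right) - 12 = 2 V^{2} - 12 = -12 + 2 V^{2}$)
$N{\left(O \right)} = -17 + 2 O^{2}$ ($N{\left(O \right)} = -5 + \left(-12 + 2 O^{2}\right) = -17 + 2 O^{2}$)
$\left(N{\left(-173 \right)} + 20634\right) - 6457 = \left(\left(-17 + 2 \left(-173\right)^{2}\right) + 20634\right) - 6457 = \left(\left(-17 + 2 \cdot 29929\right) + 20634\right) - 6457 = \left(\left(-17 + 59858\right) + 20634\right) - 6457 = \left(59841 + 20634\right) - 6457 = 80475 - 6457 = 74018$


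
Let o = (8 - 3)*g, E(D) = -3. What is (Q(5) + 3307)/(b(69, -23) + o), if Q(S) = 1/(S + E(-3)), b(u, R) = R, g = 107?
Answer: 6615/1024 ≈ 6.4600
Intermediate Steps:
o = 535 (o = (8 - 3)*107 = 5*107 = 535)
Q(S) = 1/(-3 + S) (Q(S) = 1/(S - 3) = 1/(-3 + S))
(Q(5) + 3307)/(b(69, -23) + o) = (1/(-3 + 5) + 3307)/(-23 + 535) = (1/2 + 3307)/512 = (1/2 + 3307)*(1/512) = (6615/2)*(1/512) = 6615/1024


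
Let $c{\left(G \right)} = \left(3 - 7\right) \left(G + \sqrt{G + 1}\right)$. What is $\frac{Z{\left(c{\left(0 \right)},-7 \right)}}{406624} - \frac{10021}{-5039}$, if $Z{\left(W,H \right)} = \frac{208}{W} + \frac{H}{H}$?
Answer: $\frac{4074522115}{2048978336} \approx 1.9886$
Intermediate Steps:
$c{\left(G \right)} = - 4 G - 4 \sqrt{1 + G}$ ($c{\left(G \right)} = - 4 \left(G + \sqrt{1 + G}\right) = - 4 G - 4 \sqrt{1 + G}$)
$Z{\left(W,H \right)} = 1 + \frac{208}{W}$ ($Z{\left(W,H \right)} = \frac{208}{W} + 1 = 1 + \frac{208}{W}$)
$\frac{Z{\left(c{\left(0 \right)},-7 \right)}}{406624} - \frac{10021}{-5039} = \frac{\frac{1}{\left(-4\right) 0 - 4 \sqrt{1 + 0}} \left(208 - 4 \sqrt{1 + 0}\right)}{406624} - \frac{10021}{-5039} = \frac{208 + \left(0 - 4 \sqrt{1}\right)}{0 - 4 \sqrt{1}} \cdot \frac{1}{406624} - - \frac{10021}{5039} = \frac{208 + \left(0 - 4\right)}{0 - 4} \cdot \frac{1}{406624} + \frac{10021}{5039} = \frac{208 - 4}{-4} \cdot \frac{1}{406624} + \frac{10021}{5039} = \left(- \frac{1}{4}\right) 204 \cdot \frac{1}{406624} + \frac{10021}{5039} = \left(-51\right) \frac{1}{406624} + \frac{10021}{5039} = - \frac{51}{406624} + \frac{10021}{5039} = \frac{4074522115}{2048978336}$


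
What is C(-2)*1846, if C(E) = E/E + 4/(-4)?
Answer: 0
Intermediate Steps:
C(E) = 0 (C(E) = 1 + 4*(-¼) = 1 - 1 = 0)
C(-2)*1846 = 0*1846 = 0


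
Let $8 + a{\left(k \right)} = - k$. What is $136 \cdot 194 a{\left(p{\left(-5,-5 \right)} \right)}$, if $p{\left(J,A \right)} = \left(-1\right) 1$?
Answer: $-184688$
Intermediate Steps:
$p{\left(J,A \right)} = -1$
$a{\left(k \right)} = -8 - k$
$136 \cdot 194 a{\left(p{\left(-5,-5 \right)} \right)} = 136 \cdot 194 \left(-8 - -1\right) = 26384 \left(-8 + 1\right) = 26384 \left(-7\right) = -184688$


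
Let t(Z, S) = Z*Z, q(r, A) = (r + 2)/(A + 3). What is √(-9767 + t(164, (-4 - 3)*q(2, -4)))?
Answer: √17129 ≈ 130.88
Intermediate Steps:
q(r, A) = (2 + r)/(3 + A)
t(Z, S) = Z²
√(-9767 + t(164, (-4 - 3)*q(2, -4))) = √(-9767 + 164²) = √(-9767 + 26896) = √17129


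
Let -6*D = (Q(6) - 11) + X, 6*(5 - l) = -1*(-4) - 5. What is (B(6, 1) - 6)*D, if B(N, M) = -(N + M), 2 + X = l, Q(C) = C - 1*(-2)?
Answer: 13/36 ≈ 0.36111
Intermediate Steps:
Q(C) = 2 + C (Q(C) = C + 2 = 2 + C)
l = 31/6 (l = 5 - (-1*(-4) - 5)/6 = 5 - (4 - 5)/6 = 5 - ⅙*(-1) = 5 + ⅙ = 31/6 ≈ 5.1667)
X = 19/6 (X = -2 + 31/6 = 19/6 ≈ 3.1667)
B(N, M) = -M - N (B(N, M) = -(M + N) = -M - N)
D = -1/36 (D = -(((2 + 6) - 11) + 19/6)/6 = -((8 - 11) + 19/6)/6 = -(-3 + 19/6)/6 = -⅙*⅙ = -1/36 ≈ -0.027778)
(B(6, 1) - 6)*D = ((-1*1 - 1*6) - 6)*(-1/36) = ((-1 - 6) - 6)*(-1/36) = (-7 - 6)*(-1/36) = -13*(-1/36) = 13/36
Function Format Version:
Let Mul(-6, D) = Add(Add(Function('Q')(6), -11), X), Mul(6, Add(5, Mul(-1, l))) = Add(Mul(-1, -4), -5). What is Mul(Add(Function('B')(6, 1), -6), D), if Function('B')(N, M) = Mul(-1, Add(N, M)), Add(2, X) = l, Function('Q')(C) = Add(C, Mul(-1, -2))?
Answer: Rational(13, 36) ≈ 0.36111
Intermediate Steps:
Function('Q')(C) = Add(2, C) (Function('Q')(C) = Add(C, 2) = Add(2, C))
l = Rational(31, 6) (l = Add(5, Mul(Rational(-1, 6), Add(Mul(-1, -4), -5))) = Add(5, Mul(Rational(-1, 6), Add(4, -5))) = Add(5, Mul(Rational(-1, 6), -1)) = Add(5, Rational(1, 6)) = Rational(31, 6) ≈ 5.1667)
X = Rational(19, 6) (X = Add(-2, Rational(31, 6)) = Rational(19, 6) ≈ 3.1667)
Function('B')(N, M) = Add(Mul(-1, M), Mul(-1, N)) (Function('B')(N, M) = Mul(-1, Add(M, N)) = Add(Mul(-1, M), Mul(-1, N)))
D = Rational(-1, 36) (D = Mul(Rational(-1, 6), Add(Add(Add(2, 6), -11), Rational(19, 6))) = Mul(Rational(-1, 6), Add(Add(8, -11), Rational(19, 6))) = Mul(Rational(-1, 6), Add(-3, Rational(19, 6))) = Mul(Rational(-1, 6), Rational(1, 6)) = Rational(-1, 36) ≈ -0.027778)
Mul(Add(Function('B')(6, 1), -6), D) = Mul(Add(Add(Mul(-1, 1), Mul(-1, 6)), -6), Rational(-1, 36)) = Mul(Add(Add(-1, -6), -6), Rational(-1, 36)) = Mul(Add(-7, -6), Rational(-1, 36)) = Mul(-13, Rational(-1, 36)) = Rational(13, 36)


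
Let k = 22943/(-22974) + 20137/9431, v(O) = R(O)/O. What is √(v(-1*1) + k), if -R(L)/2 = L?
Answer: I*√40534987222225902/216667794 ≈ 0.92922*I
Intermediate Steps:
R(L) = -2*L
v(O) = -2 (v(O) = (-2*O)/O = -2)
k = 246252005/216667794 (k = 22943*(-1/22974) + 20137*(1/9431) = -22943/22974 + 20137/9431 = 246252005/216667794 ≈ 1.1365)
√(v(-1*1) + k) = √(-2 + 246252005/216667794) = √(-187083583/216667794) = I*√40534987222225902/216667794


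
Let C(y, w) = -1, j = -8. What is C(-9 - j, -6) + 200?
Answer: 199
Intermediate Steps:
C(-9 - j, -6) + 200 = -1 + 200 = 199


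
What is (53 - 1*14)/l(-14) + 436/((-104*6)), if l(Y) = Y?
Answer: -3805/1092 ≈ -3.4844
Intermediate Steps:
(53 - 1*14)/l(-14) + 436/((-104*6)) = (53 - 1*14)/(-14) + 436/((-104*6)) = (53 - 14)*(-1/14) + 436/(-624) = 39*(-1/14) + 436*(-1/624) = -39/14 - 109/156 = -3805/1092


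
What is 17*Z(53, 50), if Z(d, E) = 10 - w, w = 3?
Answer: 119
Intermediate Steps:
Z(d, E) = 7 (Z(d, E) = 10 - 1*3 = 10 - 3 = 7)
17*Z(53, 50) = 17*7 = 119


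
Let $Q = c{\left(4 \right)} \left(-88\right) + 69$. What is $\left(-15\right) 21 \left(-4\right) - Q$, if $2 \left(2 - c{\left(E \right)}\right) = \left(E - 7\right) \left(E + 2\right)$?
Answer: $2159$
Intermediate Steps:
$c{\left(E \right)} = 2 - \frac{\left(-7 + E\right) \left(2 + E\right)}{2}$ ($c{\left(E \right)} = 2 - \frac{\left(E - 7\right) \left(E + 2\right)}{2} = 2 - \frac{\left(-7 + E\right) \left(2 + E\right)}{2}$)
$Q = -899$ ($Q = \left(9 - \frac{4^{2}}{2} + \frac{5}{2} \cdot 4\right) \left(-88\right) + 69 = \left(9 - 8 + 10\right) \left(-88\right) + 69 = 11 \left(-88\right) + 69 = -968 + 69 = -899$)
$\left(-15\right) 21 \left(-4\right) - Q = \left(-15\right) 21 \left(-4\right) - -899 = \left(-315\right) \left(-4\right) + 899 = 1260 + 899 = 2159$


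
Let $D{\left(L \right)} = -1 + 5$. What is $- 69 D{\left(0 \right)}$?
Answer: $-276$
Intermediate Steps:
$D{\left(L \right)} = 4$
$- 69 D{\left(0 \right)} = \left(-69\right) 4 = -276$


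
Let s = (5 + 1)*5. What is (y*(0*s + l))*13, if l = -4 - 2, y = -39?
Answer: 3042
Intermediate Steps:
l = -6
s = 30 (s = 6*5 = 30)
(y*(0*s + l))*13 = -39*(0*30 - 6)*13 = -39*(0 - 6)*13 = -39*(-6)*13 = 234*13 = 3042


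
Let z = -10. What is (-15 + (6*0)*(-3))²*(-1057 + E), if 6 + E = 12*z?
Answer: -266175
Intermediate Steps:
E = -126 (E = -6 + 12*(-10) = -6 - 120 = -126)
(-15 + (6*0)*(-3))²*(-1057 + E) = (-15 + (6*0)*(-3))²*(-1057 - 126) = (-15 + 0*(-3))²*(-1183) = (-15 + 0)²*(-1183) = (-15)²*(-1183) = 225*(-1183) = -266175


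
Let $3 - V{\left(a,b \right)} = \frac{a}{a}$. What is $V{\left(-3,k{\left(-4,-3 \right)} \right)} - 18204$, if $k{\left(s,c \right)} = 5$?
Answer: $-18202$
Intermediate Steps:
$V{\left(a,b \right)} = 2$ ($V{\left(a,b \right)} = 3 - \frac{a}{a} = 3 - 1 = 2$)
$V{\left(-3,k{\left(-4,-3 \right)} \right)} - 18204 = 2 - 18204 = -18202$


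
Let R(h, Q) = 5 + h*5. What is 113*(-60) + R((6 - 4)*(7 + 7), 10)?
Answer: -6635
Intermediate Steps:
R(h, Q) = 5 + 5*h
113*(-60) + R((6 - 4)*(7 + 7), 10) = 113*(-60) + (5 + 5*((6 - 4)*(7 + 7))) = -6780 + (5 + 5*(2*14)) = -6780 + (5 + 5*28) = -6780 + (5 + 140) = -6780 + 145 = -6635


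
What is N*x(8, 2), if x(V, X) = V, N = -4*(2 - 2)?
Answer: 0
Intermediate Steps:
N = 0 (N = -4*0 = 0)
N*x(8, 2) = 0*8 = 0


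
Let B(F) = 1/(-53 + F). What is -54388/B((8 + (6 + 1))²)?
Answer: -9354736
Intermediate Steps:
-54388/B((8 + (6 + 1))²) = -(-2882564 + 54388*(8 + (6 + 1))²) = -(-2882564 + 54388*(8 + 7)²) = -54388/(1/(-53 + 15²)) = -54388/(1/(-53 + 225)) = -54388/(1/172) = -54388/1/172 = -54388*172 = -9354736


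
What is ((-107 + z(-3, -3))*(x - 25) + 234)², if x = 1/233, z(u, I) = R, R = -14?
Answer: 576424119076/54289 ≈ 1.0618e+7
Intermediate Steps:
z(u, I) = -14
x = 1/233 ≈ 0.0042918
((-107 + z(-3, -3))*(x - 25) + 234)² = ((-107 - 14)*(1/233 - 25) + 234)² = (-121*(-5824/233) + 234)² = (704704/233 + 234)² = (759226/233)² = 576424119076/54289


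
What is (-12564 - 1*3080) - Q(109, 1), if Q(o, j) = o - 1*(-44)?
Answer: -15797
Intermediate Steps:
Q(o, j) = 44 + o (Q(o, j) = o + 44 = 44 + o)
(-12564 - 1*3080) - Q(109, 1) = (-12564 - 1*3080) - (44 + 109) = (-12564 - 3080) - 1*153 = -15644 - 153 = -15797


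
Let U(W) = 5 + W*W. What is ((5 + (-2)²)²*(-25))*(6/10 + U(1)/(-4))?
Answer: 3645/2 ≈ 1822.5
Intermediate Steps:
U(W) = 5 + W²
((5 + (-2)²)²*(-25))*(6/10 + U(1)/(-4)) = ((5 + (-2)²)²*(-25))*(6/10 + (5 + 1²)/(-4)) = ((5 + 4)²*(-25))*(6*(⅒) + (5 + 1)*(-¼)) = (9²*(-25))*(⅗ + 6*(-¼)) = (81*(-25))*(⅗ - 3/2) = -2025*(-9/10) = 3645/2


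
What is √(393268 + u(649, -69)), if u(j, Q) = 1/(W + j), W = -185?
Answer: √5291814237/116 ≈ 627.11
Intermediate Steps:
u(j, Q) = 1/(-185 + j)
√(393268 + u(649, -69)) = √(393268 + 1/(-185 + 649)) = √(393268 + 1/464) = √(182476353/464) = √5291814237/116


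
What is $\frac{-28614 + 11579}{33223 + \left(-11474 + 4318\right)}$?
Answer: $- \frac{17035}{26067} \approx -0.65351$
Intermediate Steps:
$\frac{-28614 + 11579}{33223 + \left(-11474 + 4318\right)} = - \frac{17035}{33223 - 7156} = - \frac{17035}{26067}$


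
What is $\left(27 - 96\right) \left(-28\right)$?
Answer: $1932$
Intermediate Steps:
$\left(27 - 96\right) \left(-28\right) = \left(-69\right) \left(-28\right) = 1932$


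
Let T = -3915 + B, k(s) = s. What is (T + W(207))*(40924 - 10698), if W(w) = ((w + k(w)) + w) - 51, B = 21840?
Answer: 559029870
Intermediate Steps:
T = 17925 (T = -3915 + 21840 = 17925)
W(w) = -51 + 3*w (W(w) = ((w + w) + w) - 51 = (2*w + w) - 51 = 3*w - 51 = -51 + 3*w)
(T + W(207))*(40924 - 10698) = (17925 + (-51 + 3*207))*(40924 - 10698) = (17925 + (-51 + 621))*30226 = (17925 + 570)*30226 = 18495*30226 = 559029870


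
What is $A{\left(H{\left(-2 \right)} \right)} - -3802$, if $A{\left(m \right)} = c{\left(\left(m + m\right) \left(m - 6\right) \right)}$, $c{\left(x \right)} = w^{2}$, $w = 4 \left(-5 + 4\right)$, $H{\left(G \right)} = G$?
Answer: $3818$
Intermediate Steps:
$w = -4$ ($w = 4 \left(-1\right) = -4$)
$c{\left(x \right)} = 16$ ($c{\left(x \right)} = \left(-4\right)^{2} = 16$)
$A{\left(m \right)} = 16$
$A{\left(H{\left(-2 \right)} \right)} - -3802 = 16 - -3802 = 16 + 3802 = 3818$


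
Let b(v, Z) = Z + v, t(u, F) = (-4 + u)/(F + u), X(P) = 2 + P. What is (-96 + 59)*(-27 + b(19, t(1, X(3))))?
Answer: 629/2 ≈ 314.50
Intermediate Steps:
t(u, F) = (-4 + u)/(F + u)
(-96 + 59)*(-27 + b(19, t(1, X(3)))) = (-96 + 59)*(-27 + ((-4 + 1)/((2 + 3) + 1) + 19)) = -37*(-27 + (-3/(5 + 1) + 19)) = -37*(-27 + (-3/6 + 19)) = -37*(-27 + ((1/6)*(-3) + 19)) = -37*(-27 + (-1/2 + 19)) = -37*(-27 + 37/2) = -37*(-17/2) = 629/2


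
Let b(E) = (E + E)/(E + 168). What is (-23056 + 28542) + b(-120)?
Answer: 5481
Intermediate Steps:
b(E) = 2*E/(168 + E) (b(E) = (2*E)/(168 + E) = 2*E/(168 + E))
(-23056 + 28542) + b(-120) = (-23056 + 28542) + 2*(-120)/(168 - 120) = 5486 + 2*(-120)/48 = 5486 + 2*(-120)*(1/48) = 5486 - 5 = 5481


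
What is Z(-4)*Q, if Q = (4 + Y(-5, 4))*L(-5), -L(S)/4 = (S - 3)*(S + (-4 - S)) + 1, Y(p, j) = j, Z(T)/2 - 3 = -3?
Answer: 0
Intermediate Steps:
Z(T) = 0 (Z(T) = 6 + 2*(-3) = 6 - 6 = 0)
L(S) = -52 + 16*S (L(S) = -4*((S - 3)*(S + (-4 - S)) + 1) = -4*((-3 + S)*(-4) + 1) = -4*((12 - 4*S) + 1) = -4*(13 - 4*S) = -52 + 16*S)
Q = -1056 (Q = (4 + 4)*(-52 + 16*(-5)) = 8*(-52 - 80) = 8*(-132) = -1056)
Z(-4)*Q = 0*(-1056) = 0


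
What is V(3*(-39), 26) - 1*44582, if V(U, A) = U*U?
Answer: -30893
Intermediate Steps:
V(U, A) = U²
V(3*(-39), 26) - 1*44582 = (3*(-39))² - 1*44582 = (-117)² - 44582 = 13689 - 44582 = -30893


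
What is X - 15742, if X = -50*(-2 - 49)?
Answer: -13192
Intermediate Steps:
X = 2550 (X = -50*(-51) = 2550)
X - 15742 = 2550 - 15742 = -13192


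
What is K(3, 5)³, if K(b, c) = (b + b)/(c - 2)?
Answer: 8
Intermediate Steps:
K(b, c) = 2*b/(-2 + c) (K(b, c) = (2*b)/(-2 + c) = 2*b/(-2 + c))
K(3, 5)³ = (2*3/(-2 + 5))³ = (2*3/3)³ = (2*3*(⅓))³ = 2³ = 8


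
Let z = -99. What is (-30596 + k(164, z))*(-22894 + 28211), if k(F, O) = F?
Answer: -161806944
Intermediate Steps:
(-30596 + k(164, z))*(-22894 + 28211) = (-30596 + 164)*(-22894 + 28211) = -30432*5317 = -161806944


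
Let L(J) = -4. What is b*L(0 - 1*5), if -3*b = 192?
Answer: 256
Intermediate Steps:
b = -64 (b = -1/3*192 = -64)
b*L(0 - 1*5) = -64*(-4) = 256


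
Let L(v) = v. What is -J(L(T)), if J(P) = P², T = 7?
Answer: -49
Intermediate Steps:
-J(L(T)) = -1*7² = -1*49 = -49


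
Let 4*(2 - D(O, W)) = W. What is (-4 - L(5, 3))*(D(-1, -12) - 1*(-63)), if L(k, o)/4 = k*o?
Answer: -4352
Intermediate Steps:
D(O, W) = 2 - W/4
L(k, o) = 4*k*o (L(k, o) = 4*(k*o) = 4*k*o)
(-4 - L(5, 3))*(D(-1, -12) - 1*(-63)) = (-4 - 4*5*3)*((2 - ¼*(-12)) - 1*(-63)) = (-4 - 1*60)*((2 + 3) + 63) = (-4 - 60)*(5 + 63) = -64*68 = -4352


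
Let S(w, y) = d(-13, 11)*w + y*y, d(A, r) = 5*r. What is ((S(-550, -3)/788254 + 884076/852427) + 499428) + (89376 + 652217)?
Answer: 833878661247418015/671928992458 ≈ 1.2410e+6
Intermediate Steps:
S(w, y) = y**2 + 55*w (S(w, y) = (5*11)*w + y*y = 55*w + y**2 = y**2 + 55*w)
((S(-550, -3)/788254 + 884076/852427) + 499428) + (89376 + 652217) = ((((-3)**2 + 55*(-550))/788254 + 884076/852427) + 499428) + (89376 + 652217) = (((9 - 30250)*(1/788254) + 884076*(1/852427)) + 499428) + 741593 = ((-30241*1/788254 + 884076/852427) + 499428) + 741593 = ((-30241/788254 + 884076/852427) + 499428) + 741593 = (671098198397/671928992458 + 499428) + 741593 = 335580823943512421/671928992458 + 741593 = 833878661247418015/671928992458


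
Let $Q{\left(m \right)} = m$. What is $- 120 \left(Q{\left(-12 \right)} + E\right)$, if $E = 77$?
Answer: $-7800$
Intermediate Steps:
$- 120 \left(Q{\left(-12 \right)} + E\right) = - 120 \left(-12 + 77\right) = \left(-120\right) 65 = -7800$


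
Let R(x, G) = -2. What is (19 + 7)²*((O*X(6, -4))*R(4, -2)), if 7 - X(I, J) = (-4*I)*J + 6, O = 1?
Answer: 128440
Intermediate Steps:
X(I, J) = 1 + 4*I*J (X(I, J) = 7 - ((-4*I)*J + 6) = 7 - (-4*I*J + 6) = 7 - (6 - 4*I*J) = 7 + (-6 + 4*I*J) = 1 + 4*I*J)
(19 + 7)²*((O*X(6, -4))*R(4, -2)) = (19 + 7)²*((1*(1 + 4*6*(-4)))*(-2)) = 26²*((1*(1 - 96))*(-2)) = 676*((1*(-95))*(-2)) = 676*(-95*(-2)) = 676*190 = 128440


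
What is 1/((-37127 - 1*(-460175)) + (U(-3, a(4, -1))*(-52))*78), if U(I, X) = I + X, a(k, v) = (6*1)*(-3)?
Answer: 1/508224 ≈ 1.9676e-6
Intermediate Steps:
a(k, v) = -18 (a(k, v) = 6*(-3) = -18)
1/((-37127 - 1*(-460175)) + (U(-3, a(4, -1))*(-52))*78) = 1/((-37127 - 1*(-460175)) + ((-3 - 18)*(-52))*78) = 1/((-37127 + 460175) - 21*(-52)*78) = 1/(423048 + 1092*78) = 1/(423048 + 85176) = 1/508224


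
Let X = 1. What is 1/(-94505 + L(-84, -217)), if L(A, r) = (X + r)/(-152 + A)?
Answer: -59/5575741 ≈ -1.0582e-5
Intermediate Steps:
L(A, r) = (1 + r)/(-152 + A)
1/(-94505 + L(-84, -217)) = 1/(-94505 + (1 - 217)/(-152 - 84)) = 1/(-94505 - 216/(-236)) = 1/(-94505 - 1/236*(-216)) = 1/(-94505 + 54/59) = 1/(-5575741/59) = -59/5575741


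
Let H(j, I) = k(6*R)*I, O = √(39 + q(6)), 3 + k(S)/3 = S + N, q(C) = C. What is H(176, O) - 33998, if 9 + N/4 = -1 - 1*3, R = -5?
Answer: -33998 - 765*√5 ≈ -35709.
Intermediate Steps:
N = -52 (N = -36 + 4*(-1 - 1*3) = -36 + 4*(-1 - 3) = -36 + 4*(-4) = -36 - 16 = -52)
k(S) = -165 + 3*S (k(S) = -9 + 3*(S - 52) = -9 + 3*(-52 + S) = -9 + (-156 + 3*S) = -165 + 3*S)
O = 3*√5 (O = √(39 + 6) = √45 = 3*√5 ≈ 6.7082)
H(j, I) = -255*I (H(j, I) = (-165 + 3*(6*(-5)))*I = (-165 + 3*(-30))*I = (-165 - 90)*I = -255*I)
H(176, O) - 33998 = -765*√5 - 33998 = -33998 - 765*√5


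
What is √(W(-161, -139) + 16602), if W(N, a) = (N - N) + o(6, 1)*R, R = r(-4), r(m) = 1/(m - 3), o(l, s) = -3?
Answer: 3*√90391/7 ≈ 128.85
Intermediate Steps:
r(m) = 1/(-3 + m)
R = -⅐ (R = 1/(-3 - 4) = 1/(-7) = -⅐ ≈ -0.14286)
W(N, a) = 3/7 (W(N, a) = (N - N) - 3*(-⅐) = 0 + 3/7 = 3/7)
√(W(-161, -139) + 16602) = √(3/7 + 16602) = √(116217/7) = 3*√90391/7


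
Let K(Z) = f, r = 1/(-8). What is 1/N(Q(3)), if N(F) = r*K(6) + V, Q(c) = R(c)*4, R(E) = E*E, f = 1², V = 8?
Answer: 8/63 ≈ 0.12698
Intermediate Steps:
r = -⅛ (r = 1*(-⅛) = -⅛ ≈ -0.12500)
f = 1
R(E) = E²
K(Z) = 1
Q(c) = 4*c² (Q(c) = c²*4 = 4*c²)
N(F) = 63/8 (N(F) = -⅛*1 + 8 = -⅛ + 8 = 63/8)
1/N(Q(3)) = 1/(63/8) = 8/63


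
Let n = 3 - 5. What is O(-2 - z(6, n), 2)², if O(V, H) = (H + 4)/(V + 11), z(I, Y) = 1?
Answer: 9/16 ≈ 0.56250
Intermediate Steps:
n = -2
O(V, H) = (4 + H)/(11 + V)
O(-2 - z(6, n), 2)² = ((4 + 2)/(11 + (-2 - 1*1)))² = (6/(11 + (-2 - 1)))² = (6/(11 - 3))² = (6/8)² = ((⅛)*6)² = (¾)² = 9/16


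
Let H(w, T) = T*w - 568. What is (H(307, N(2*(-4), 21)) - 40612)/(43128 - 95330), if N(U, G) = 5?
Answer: 39645/52202 ≈ 0.75945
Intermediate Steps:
H(w, T) = -568 + T*w
(H(307, N(2*(-4), 21)) - 40612)/(43128 - 95330) = ((-568 + 5*307) - 40612)/(43128 - 95330) = ((-568 + 1535) - 40612)/(-52202) = (967 - 40612)*(-1/52202) = -39645*(-1/52202) = 39645/52202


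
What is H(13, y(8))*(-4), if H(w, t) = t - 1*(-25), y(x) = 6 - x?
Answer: -92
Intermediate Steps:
H(w, t) = 25 + t (H(w, t) = t + 25 = 25 + t)
H(13, y(8))*(-4) = (25 + (6 - 1*8))*(-4) = (25 + (6 - 8))*(-4) = (25 - 2)*(-4) = 23*(-4) = -92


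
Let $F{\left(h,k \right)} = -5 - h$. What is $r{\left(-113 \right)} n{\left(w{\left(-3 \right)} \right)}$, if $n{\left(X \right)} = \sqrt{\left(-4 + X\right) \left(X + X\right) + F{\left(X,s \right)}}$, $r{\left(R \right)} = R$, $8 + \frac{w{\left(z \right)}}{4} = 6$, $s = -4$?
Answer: $- 113 \sqrt{195} \approx -1578.0$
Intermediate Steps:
$w{\left(z \right)} = -8$ ($w{\left(z \right)} = -32 + 4 \cdot 6 = -32 + 24 = -8$)
$n{\left(X \right)} = \sqrt{-5 - X + 2 X \left(-4 + X\right)}$ ($n{\left(X \right)} = \sqrt{\left(-4 + X\right) \left(X + X\right) - \left(5 + X\right)} = \sqrt{\left(-4 + X\right) 2 X - \left(5 + X\right)} = \sqrt{2 X \left(-4 + X\right) - \left(5 + X\right)} = \sqrt{-5 - X + 2 X \left(-4 + X\right)}$)
$r{\left(-113 \right)} n{\left(w{\left(-3 \right)} \right)} = - 113 \sqrt{-5 - -72 + 2 \left(-8\right)^{2}} = - 113 \sqrt{-5 + 72 + 2 \cdot 64} = - 113 \sqrt{-5 + 72 + 128} = - 113 \sqrt{195}$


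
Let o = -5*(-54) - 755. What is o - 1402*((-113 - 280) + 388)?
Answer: 6525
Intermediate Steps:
o = -485 (o = 270 - 755 = -485)
o - 1402*((-113 - 280) + 388) = -485 - 1402*((-113 - 280) + 388) = -485 - 1402*(-393 + 388) = -485 - 1402*(-5) = -485 + 7010 = 6525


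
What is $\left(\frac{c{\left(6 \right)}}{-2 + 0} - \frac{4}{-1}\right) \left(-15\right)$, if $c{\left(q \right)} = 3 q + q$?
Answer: $120$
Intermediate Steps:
$c{\left(q \right)} = 4 q$
$\left(\frac{c{\left(6 \right)}}{-2 + 0} - \frac{4}{-1}\right) \left(-15\right) = \left(\frac{4 \cdot 6}{-2 + 0} - \frac{4}{-1}\right) \left(-15\right) = \left(\frac{24}{-2} - -4\right) \left(-15\right) = \left(24 \left(- \frac{1}{2}\right) + 4\right) \left(-15\right) = \left(-12 + 4\right) \left(-15\right) = \left(-8\right) \left(-15\right) = 120$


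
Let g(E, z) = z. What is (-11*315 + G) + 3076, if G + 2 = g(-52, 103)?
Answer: -288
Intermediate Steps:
G = 101 (G = -2 + 103 = 101)
(-11*315 + G) + 3076 = (-11*315 + 101) + 3076 = (-3465 + 101) + 3076 = -3364 + 3076 = -288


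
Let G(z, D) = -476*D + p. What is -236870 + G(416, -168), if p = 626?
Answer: -156276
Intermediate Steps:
G(z, D) = 626 - 476*D (G(z, D) = -476*D + 626 = 626 - 476*D)
-236870 + G(416, -168) = -236870 + (626 - 476*(-168)) = -236870 + (626 + 79968) = -236870 + 80594 = -156276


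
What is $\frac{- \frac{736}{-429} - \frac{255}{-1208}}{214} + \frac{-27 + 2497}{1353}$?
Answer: $\frac{2780586041}{1515655856} \approx 1.8346$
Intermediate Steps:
$\frac{- \frac{736}{-429} - \frac{255}{-1208}}{214} + \frac{-27 + 2497}{1353} = \left(\left(-736\right) \left(- \frac{1}{429}\right) - - \frac{255}{1208}\right) \frac{1}{214} + 2470 \cdot \frac{1}{1353} = \left(\frac{736}{429} + \frac{255}{1208}\right) \frac{1}{214} + \frac{2470}{1353} = \frac{998483}{518232} \cdot \frac{1}{214} + \frac{2470}{1353} = \frac{998483}{110901648} + \frac{2470}{1353} = \frac{2780586041}{1515655856}$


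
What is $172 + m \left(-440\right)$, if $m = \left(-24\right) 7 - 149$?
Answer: $139652$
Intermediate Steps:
$m = -317$ ($m = -168 - 149 = -317$)
$172 + m \left(-440\right) = 172 - -139480 = 172 + 139480 = 139652$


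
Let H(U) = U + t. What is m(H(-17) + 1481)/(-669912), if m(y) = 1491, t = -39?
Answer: -497/223304 ≈ -0.0022257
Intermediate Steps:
H(U) = -39 + U (H(U) = U - 39 = -39 + U)
m(H(-17) + 1481)/(-669912) = 1491/(-669912) = 1491*(-1/669912) = -497/223304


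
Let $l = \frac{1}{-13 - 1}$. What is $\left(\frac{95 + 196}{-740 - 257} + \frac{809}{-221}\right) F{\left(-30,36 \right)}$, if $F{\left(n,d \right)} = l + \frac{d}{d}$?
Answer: $- \frac{62206}{16949} \approx -3.6702$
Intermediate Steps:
$l = - \frac{1}{14}$ ($l = \frac{1}{-14} = - \frac{1}{14} \approx -0.071429$)
$F{\left(n,d \right)} = \frac{13}{14}$ ($F{\left(n,d \right)} = - \frac{1}{14} + \frac{d}{d} = - \frac{1}{14} + 1 = \frac{13}{14}$)
$\left(\frac{95 + 196}{-740 - 257} + \frac{809}{-221}\right) F{\left(-30,36 \right)} = \left(\frac{95 + 196}{-740 - 257} + \frac{809}{-221}\right) \frac{13}{14} = \left(\frac{291}{-997} + 809 \left(- \frac{1}{221}\right)\right) \frac{13}{14} = \left(291 \left(- \frac{1}{997}\right) - \frac{809}{221}\right) \frac{13}{14} = \left(- \frac{291}{997} - \frac{809}{221}\right) \frac{13}{14} = \left(- \frac{870884}{220337}\right) \frac{13}{14} = - \frac{62206}{16949}$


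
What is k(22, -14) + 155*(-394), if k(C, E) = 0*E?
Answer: -61070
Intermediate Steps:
k(C, E) = 0
k(22, -14) + 155*(-394) = 0 + 155*(-394) = 0 - 61070 = -61070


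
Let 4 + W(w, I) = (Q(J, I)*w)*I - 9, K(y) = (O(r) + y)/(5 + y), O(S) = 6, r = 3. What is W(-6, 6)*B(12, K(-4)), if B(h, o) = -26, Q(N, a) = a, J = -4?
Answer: 5954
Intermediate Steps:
K(y) = (6 + y)/(5 + y)
W(w, I) = -13 + w*I² (W(w, I) = -4 + ((I*w)*I - 9) = -4 + (w*I² - 9) = -4 + (-9 + w*I²) = -13 + w*I²)
W(-6, 6)*B(12, K(-4)) = (-13 - 6*6²)*(-26) = (-13 - 6*36)*(-26) = (-13 - 216)*(-26) = -229*(-26) = 5954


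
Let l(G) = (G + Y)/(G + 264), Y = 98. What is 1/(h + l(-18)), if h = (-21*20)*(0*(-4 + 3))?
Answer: 123/40 ≈ 3.0750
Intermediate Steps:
l(G) = (98 + G)/(264 + G) (l(G) = (G + 98)/(G + 264) = (98 + G)/(264 + G))
h = 0 (h = -0*(-1) = -420*0 = 0)
1/(h + l(-18)) = 1/(0 + (98 - 18)/(264 - 18)) = 1/(0 + 80/246) = 1/(0 + (1/246)*80) = 1/(0 + 40/123) = 1/(40/123) = 123/40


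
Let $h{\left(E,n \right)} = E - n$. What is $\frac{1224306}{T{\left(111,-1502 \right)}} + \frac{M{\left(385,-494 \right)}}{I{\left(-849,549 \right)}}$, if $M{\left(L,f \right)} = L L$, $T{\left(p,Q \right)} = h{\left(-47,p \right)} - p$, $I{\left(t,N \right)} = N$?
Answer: $- \frac{632271469}{147681} \approx -4281.3$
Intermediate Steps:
$T{\left(p,Q \right)} = -47 - 2 p$ ($T{\left(p,Q \right)} = \left(-47 - p\right) - p = -47 - 2 p$)
$M{\left(L,f \right)} = L^{2}$
$\frac{1224306}{T{\left(111,-1502 \right)}} + \frac{M{\left(385,-494 \right)}}{I{\left(-849,549 \right)}} = \frac{1224306}{-47 - 222} + \frac{385^{2}}{549} = \frac{1224306}{-47 - 222} + 148225 \cdot \frac{1}{549} = \frac{1224306}{-269} + \frac{148225}{549} = 1224306 \left(- \frac{1}{269}\right) + \frac{148225}{549} = - \frac{1224306}{269} + \frac{148225}{549} = - \frac{632271469}{147681}$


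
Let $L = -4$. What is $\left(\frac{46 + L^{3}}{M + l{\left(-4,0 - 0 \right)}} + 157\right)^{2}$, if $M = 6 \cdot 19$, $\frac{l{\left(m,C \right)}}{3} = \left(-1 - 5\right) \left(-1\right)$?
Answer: $\frac{11909401}{484} \approx 24606.0$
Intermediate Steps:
$l{\left(m,C \right)} = 18$ ($l{\left(m,C \right)} = 3 \left(-1 - 5\right) \left(-1\right) = 3 \left(\left(-6\right) \left(-1\right)\right) = 3 \cdot 6 = 18$)
$M = 114$
$\left(\frac{46 + L^{3}}{M + l{\left(-4,0 - 0 \right)}} + 157\right)^{2} = \left(\frac{46 + \left(-4\right)^{3}}{114 + 18} + 157\right)^{2} = \left(\frac{46 - 64}{132} + 157\right)^{2} = \left(\left(-18\right) \frac{1}{132} + 157\right)^{2} = \left(- \frac{3}{22} + 157\right)^{2} = \left(\frac{3451}{22}\right)^{2} = \frac{11909401}{484}$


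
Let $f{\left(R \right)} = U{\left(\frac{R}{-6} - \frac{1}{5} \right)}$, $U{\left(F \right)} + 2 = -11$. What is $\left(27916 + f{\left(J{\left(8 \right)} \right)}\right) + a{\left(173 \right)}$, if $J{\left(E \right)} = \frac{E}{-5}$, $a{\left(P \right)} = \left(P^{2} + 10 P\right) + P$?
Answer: $59735$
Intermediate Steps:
$a{\left(P \right)} = P^{2} + 11 P$
$U{\left(F \right)} = -13$ ($U{\left(F \right)} = -2 - 11 = -13$)
$J{\left(E \right)} = - \frac{E}{5}$ ($J{\left(E \right)} = E \left(- \frac{1}{5}\right) = - \frac{E}{5}$)
$f{\left(R \right)} = -13$
$\left(27916 + f{\left(J{\left(8 \right)} \right)}\right) + a{\left(173 \right)} = \left(27916 - 13\right) + 173 \left(11 + 173\right) = 27903 + 173 \cdot 184 = 27903 + 31832 = 59735$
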